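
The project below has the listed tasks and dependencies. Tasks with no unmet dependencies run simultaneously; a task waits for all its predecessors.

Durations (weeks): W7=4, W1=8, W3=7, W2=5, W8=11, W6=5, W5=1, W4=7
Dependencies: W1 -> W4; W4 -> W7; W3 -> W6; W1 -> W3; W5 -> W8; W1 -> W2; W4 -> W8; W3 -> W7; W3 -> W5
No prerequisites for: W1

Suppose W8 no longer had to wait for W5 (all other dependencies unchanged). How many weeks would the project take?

Before: longest chain W1→W3→W5→W8 = 8+7+1+11 = 27, finish 27.
Without W5→W8, W8's earliest start moves from 16 to 15.
The longest chain is now W1→W4→W8 = 8+7+11 = 26, so the project takes 26 weeks.

26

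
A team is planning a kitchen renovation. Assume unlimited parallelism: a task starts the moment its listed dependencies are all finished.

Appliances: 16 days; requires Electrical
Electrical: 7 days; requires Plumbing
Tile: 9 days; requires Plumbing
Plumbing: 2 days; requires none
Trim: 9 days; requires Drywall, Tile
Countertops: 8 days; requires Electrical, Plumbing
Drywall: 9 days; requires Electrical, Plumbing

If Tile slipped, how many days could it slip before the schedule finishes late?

Plumbing→Electrical→Drywall→Trim = 2+7+9+9 = 27 sets the makespan at 27 days.
The longest chain containing Tile totals 20 days.
So Tile can slip 18 − 11 = 7 days.

7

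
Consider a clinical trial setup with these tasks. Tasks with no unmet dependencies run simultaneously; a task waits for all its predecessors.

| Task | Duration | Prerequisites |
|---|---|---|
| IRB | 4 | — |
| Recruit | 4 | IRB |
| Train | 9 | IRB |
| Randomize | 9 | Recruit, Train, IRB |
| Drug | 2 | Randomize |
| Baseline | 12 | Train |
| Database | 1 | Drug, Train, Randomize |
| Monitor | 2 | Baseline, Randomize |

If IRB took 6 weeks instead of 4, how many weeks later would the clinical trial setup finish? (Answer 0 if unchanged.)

Baseline: IRB→Train→Baseline→Monitor = 4+9+12+2 = 27 → 27 weeks.
IRB lies on that path, so at 6 weeks the path becomes 29 weeks.
That remains the longest chain; total 29 weeks.
Change in finish: 29 − 27 = +2 weeks.

2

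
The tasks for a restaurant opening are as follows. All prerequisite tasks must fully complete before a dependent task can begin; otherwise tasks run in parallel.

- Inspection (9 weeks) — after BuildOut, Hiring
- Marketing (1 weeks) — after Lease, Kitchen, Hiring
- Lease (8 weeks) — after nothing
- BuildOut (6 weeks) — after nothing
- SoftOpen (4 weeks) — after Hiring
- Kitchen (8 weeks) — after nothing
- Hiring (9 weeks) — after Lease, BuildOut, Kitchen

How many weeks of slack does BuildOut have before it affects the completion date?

2

The longest chain is Lease→Hiring→Inspection = 8+9+9 = 26; overall finish 26 weeks.
BuildOut finishes as early as 6 and must finish by 8.
Slack of BuildOut = 2 − 0 = 2 weeks.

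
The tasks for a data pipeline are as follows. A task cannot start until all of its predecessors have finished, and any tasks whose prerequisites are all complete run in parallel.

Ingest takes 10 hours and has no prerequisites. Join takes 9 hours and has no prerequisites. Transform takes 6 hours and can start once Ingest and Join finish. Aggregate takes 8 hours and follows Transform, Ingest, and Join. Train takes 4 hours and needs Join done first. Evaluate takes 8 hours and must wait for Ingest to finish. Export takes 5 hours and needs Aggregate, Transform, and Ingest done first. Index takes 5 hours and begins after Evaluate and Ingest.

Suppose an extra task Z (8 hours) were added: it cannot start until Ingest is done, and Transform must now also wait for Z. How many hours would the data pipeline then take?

37

Originally the data pipeline takes 29 hours.
With Z inserted, Transform now waits for max(Ingest, Join, Z).
New critical path: Ingest→Z→Transform→Aggregate→Export = 10+8+6+8+5 = 37 ⇒ 37 hours.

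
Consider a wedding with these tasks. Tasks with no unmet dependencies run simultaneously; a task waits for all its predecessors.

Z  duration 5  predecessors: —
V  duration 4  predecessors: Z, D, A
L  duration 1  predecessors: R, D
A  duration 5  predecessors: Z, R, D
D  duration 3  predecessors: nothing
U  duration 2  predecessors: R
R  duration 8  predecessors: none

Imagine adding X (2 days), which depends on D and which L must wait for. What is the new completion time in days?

17

Originally the job takes 17 days.
With X inserted, L now waits for max(R, D, X).
New critical path: R→A→V = 8+5+4 = 17 ⇒ 17 days.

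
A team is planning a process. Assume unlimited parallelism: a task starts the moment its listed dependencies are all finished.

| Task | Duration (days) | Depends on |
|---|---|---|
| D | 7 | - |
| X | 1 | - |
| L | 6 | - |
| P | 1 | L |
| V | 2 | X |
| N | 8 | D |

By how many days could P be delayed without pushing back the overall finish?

D→N = 7+8 = 15 sets the makespan at 15 days.
Longest path through P: 7 days (earliest finish 7, latest finish 15).
So P can slip 15 − 7 = 8 days.

8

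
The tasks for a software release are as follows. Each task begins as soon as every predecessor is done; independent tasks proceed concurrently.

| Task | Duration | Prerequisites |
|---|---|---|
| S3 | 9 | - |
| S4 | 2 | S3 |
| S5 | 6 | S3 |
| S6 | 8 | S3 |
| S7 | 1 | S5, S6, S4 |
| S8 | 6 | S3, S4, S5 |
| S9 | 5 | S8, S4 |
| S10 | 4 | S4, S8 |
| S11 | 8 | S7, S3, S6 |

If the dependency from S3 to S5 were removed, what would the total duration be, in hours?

With the dependency in place, S3→S5→S8→S9 = 9+6+6+5 = 26 sets the finish at 26 hours.
Without S3→S5, S5's earliest start moves from 9 to 0.
The longest chain is now S3→S6→S7→S11 = 9+8+1+8 = 26, so the software release takes 26 hours.

26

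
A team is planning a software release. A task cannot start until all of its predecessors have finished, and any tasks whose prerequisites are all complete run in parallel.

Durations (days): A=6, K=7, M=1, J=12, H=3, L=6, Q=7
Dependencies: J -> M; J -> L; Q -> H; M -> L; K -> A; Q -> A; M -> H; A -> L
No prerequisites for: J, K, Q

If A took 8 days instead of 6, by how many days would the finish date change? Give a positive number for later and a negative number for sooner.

Actual critical path: K→A→L = 7+6+6 = 19 ⇒ 19 days.
Since A is critical, the +2 change carries straight to that chain (now 21 days).
That remains the longest chain; total 21 days.
Change in finish: 21 − 19 = +2 days.

2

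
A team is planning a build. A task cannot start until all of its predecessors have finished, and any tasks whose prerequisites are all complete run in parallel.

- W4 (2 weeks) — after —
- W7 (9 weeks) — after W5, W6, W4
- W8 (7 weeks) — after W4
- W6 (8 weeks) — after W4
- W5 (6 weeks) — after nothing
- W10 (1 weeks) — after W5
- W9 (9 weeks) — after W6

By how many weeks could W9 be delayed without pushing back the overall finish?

W4→W6→W7 = 2+8+9 = 19 sets the makespan at 19 weeks.
W9 finishes as early as 19 and must finish by 19.
Float = 19 − 19 = 0.

0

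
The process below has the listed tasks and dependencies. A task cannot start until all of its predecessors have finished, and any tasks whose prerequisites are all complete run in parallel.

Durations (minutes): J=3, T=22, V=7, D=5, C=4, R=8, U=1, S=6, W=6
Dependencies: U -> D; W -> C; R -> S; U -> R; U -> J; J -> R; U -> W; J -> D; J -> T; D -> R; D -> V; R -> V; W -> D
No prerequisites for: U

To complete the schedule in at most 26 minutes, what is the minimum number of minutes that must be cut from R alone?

1

Current finish: 27 minutes; target: 26.
R is on every critical path, so each minute cut from R cuts the finish by one (this holds down to a finish of 26).
Need 27 − 26 = 1 minute off R → R becomes 7 minutes, finish becomes 26.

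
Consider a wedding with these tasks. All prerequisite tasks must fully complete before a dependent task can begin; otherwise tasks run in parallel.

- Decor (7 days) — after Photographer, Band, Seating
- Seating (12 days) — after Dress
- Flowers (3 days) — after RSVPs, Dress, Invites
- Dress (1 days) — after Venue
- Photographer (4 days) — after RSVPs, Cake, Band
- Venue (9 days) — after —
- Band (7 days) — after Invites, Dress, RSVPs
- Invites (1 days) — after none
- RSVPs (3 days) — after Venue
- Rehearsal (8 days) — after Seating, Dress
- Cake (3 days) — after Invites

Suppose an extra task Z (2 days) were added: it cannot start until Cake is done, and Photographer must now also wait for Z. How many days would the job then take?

Originally the job takes 30 days.
With Z inserted, Photographer now waits for max(RSVPs, Cake, Band, Z).
New critical path: Venue→RSVPs→Band→Photographer→Decor = 9+3+7+4+7 = 30 ⇒ 30 days.

30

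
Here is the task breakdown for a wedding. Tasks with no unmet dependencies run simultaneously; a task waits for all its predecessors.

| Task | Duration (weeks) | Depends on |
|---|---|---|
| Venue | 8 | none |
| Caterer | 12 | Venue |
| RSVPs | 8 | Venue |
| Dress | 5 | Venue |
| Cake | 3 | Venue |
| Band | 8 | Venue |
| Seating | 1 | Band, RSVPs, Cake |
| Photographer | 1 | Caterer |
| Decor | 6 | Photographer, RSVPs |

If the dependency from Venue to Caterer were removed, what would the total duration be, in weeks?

With the dependency in place, Venue→Caterer→Photographer→Decor = 8+12+1+6 = 27 sets the finish at 27 weeks.
Without Venue→Caterer, Caterer's earliest start moves from 8 to 0.
After: Venue→RSVPs→Decor = 8+8+6 = 22 → 22 weeks.

22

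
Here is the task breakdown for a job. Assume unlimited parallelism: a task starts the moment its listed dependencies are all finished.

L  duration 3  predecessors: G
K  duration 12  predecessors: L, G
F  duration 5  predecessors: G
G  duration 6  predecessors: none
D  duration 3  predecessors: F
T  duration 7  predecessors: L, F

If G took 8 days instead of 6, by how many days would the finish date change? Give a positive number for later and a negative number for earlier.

As given, the longest chain is G→L→K = 6+3+12 = 21, so the finish is 21 days.
G is on the critical path; changing it to 8 makes that path 23 days.
That remains the longest chain; total 23 days.
Change in finish: 23 − 21 = +2 days.

2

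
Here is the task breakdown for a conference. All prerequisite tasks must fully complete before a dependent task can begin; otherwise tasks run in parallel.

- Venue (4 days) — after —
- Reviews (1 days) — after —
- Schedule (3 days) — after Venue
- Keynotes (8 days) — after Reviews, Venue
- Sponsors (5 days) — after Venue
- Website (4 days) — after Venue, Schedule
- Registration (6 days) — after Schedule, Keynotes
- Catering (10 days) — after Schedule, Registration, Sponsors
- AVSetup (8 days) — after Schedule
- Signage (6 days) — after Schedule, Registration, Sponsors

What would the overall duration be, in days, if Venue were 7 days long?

31

As given, the longest chain is Venue→Keynotes→Registration→Catering = 4+8+6+10 = 28, so the finish is 28 days.
Venue lies on that path, so at 7 days the path becomes 31 days.
No other chain overtakes it, so the finish is 31 days.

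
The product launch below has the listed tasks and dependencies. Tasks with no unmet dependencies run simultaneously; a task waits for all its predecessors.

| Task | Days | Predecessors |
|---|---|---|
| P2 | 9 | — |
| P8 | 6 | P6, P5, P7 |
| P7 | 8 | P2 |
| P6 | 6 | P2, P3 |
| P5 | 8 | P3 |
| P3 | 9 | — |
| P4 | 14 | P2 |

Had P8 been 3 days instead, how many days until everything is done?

23

As given, the longest chain is P3→P5→P8 = 9+8+6 = 23, so the finish is 23 days.
P8 lies on that path, so at 3 days the path becomes 20 days.
The binding chain switches to P2→P4 = 9+14 = 23; finish 23 days.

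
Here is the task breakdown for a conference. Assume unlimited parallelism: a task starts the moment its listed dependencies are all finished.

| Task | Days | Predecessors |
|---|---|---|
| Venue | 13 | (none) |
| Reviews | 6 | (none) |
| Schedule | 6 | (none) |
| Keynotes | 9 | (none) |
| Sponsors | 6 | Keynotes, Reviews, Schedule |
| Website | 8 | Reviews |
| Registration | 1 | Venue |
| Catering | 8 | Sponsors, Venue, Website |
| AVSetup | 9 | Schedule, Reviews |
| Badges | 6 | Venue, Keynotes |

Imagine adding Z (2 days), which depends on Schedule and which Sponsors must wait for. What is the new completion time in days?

Originally the schedule takes 23 days.
With Z inserted, Sponsors now waits for max(Keynotes, Reviews, Schedule, Z).
New critical path: Keynotes→Sponsors→Catering = 9+6+8 = 23 ⇒ 23 days.

23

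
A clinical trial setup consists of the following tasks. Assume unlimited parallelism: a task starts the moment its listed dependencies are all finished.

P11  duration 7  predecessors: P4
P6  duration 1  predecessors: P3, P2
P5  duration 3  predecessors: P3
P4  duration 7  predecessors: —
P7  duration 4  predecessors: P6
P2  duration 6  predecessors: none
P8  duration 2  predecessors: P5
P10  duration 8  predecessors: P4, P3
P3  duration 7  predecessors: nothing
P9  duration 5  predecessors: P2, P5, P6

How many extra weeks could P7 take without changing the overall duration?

P3→P5→P9 = 7+3+5 = 15 sets the makespan at 15 weeks.
P7 finishes as early as 12 and must finish by 15.
So P7 can slip 15 − 12 = 3 weeks.

3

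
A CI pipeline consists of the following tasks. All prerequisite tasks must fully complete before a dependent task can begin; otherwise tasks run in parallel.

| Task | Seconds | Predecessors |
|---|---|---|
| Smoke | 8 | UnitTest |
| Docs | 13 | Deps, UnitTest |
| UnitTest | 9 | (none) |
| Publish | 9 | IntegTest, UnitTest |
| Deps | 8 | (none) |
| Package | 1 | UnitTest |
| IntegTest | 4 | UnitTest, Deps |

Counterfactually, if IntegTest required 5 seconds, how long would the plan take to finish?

Critical path before the change: UnitTest→IntegTest→Publish = 9+4+9 = 22 giving 22 seconds.
IntegTest lies on that path, so at 5 seconds the path becomes 23 seconds.
The critical path is still UnitTest→IntegTest→Publish; finish is now 23 seconds.

23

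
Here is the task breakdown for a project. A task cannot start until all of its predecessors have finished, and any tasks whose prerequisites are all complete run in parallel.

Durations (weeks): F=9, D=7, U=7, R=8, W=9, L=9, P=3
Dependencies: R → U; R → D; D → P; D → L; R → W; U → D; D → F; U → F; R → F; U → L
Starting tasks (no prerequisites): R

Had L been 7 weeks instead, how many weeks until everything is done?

31

Actual critical path: R→U→D→L = 8+7+7+9 = 31 ⇒ 31 weeks.
L is on the critical path; changing it to 7 makes that path 29 weeks.
Now R→U→D→F = 8+7+7+9 = 31 is longest, so the finish becomes 31 weeks.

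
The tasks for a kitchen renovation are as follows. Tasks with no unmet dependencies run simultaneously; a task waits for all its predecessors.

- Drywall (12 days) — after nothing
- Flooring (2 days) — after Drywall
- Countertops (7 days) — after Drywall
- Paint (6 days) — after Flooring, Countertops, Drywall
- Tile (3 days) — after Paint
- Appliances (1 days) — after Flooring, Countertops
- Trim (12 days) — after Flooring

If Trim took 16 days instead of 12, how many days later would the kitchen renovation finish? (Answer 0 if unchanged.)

2

As given, the longest chain is Drywall→Countertops→Paint→Tile = 12+7+6+3 = 28, so the finish is 28 days.
Trim is off the critical path — its longest chain is 26 days, giving 2 of slack.
The binding chain switches to Drywall→Flooring→Trim = 12+2+16 = 30; finish 30 days.
Change in finish: 30 − 28 = +2 days.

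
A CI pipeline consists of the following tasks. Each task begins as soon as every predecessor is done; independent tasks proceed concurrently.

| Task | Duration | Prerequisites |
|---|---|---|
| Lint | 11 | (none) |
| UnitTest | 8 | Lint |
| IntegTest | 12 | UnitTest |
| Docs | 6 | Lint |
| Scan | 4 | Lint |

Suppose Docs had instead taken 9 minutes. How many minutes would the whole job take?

Baseline: Lint→UnitTest→IntegTest = 11+8+12 = 31 → 31 minutes.
The longest path through Docs is only 17 minutes, so Docs has float 14.
No other chain overtakes it, so the finish is 31 minutes.

31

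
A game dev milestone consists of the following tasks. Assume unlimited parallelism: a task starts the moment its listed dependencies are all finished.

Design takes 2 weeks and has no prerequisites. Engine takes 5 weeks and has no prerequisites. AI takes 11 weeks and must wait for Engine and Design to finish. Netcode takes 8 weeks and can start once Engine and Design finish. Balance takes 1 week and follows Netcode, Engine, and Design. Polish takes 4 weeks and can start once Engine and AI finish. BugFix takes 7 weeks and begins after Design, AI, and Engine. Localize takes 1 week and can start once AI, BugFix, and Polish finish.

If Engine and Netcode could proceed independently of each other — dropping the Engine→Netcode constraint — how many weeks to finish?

24

With the dependency in place, Engine→AI→BugFix→Localize = 5+11+7+1 = 24 sets the finish at 24 weeks.
Without Engine→Netcode, Netcode's earliest start moves from 5 to 2.
After: Engine→AI→BugFix→Localize = 5+11+7+1 = 24 → 24 weeks.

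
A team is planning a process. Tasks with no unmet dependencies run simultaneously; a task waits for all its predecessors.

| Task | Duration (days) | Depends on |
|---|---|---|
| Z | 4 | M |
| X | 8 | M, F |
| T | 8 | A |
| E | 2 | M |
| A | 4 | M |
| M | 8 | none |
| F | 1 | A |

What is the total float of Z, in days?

9

The longest chain is M→A→F→X = 8+4+1+8 = 21; overall finish 21 days.
The longest chain containing Z totals 12 days.
Slack of Z = 17 − 8 = 9 days.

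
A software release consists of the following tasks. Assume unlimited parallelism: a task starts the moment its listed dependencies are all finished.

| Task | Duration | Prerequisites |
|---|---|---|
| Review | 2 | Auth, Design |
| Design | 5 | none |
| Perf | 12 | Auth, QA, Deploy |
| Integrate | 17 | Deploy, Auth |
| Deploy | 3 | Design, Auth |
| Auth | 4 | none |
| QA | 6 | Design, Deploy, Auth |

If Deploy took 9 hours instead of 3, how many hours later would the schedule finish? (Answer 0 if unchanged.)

6

As given, the longest chain is Design→Deploy→QA→Perf = 5+3+6+12 = 26, so the finish is 26 hours.
Deploy lies on that path, so at 9 hours the path becomes 32 hours.
That remains the longest chain; total 32 hours.
Change in finish: 32 − 26 = +6 hours.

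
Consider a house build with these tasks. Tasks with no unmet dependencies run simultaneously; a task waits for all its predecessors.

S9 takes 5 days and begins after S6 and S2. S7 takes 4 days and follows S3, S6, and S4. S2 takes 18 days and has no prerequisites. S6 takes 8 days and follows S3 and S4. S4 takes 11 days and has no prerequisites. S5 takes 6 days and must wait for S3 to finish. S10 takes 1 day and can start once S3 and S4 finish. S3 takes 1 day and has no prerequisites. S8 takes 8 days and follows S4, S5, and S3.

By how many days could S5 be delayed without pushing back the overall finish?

9

The longest chain is S4→S6→S9 = 11+8+5 = 24; overall finish 24 days.
S5 finishes as early as 7 and must finish by 16.
Float = 24 − 15 = 9.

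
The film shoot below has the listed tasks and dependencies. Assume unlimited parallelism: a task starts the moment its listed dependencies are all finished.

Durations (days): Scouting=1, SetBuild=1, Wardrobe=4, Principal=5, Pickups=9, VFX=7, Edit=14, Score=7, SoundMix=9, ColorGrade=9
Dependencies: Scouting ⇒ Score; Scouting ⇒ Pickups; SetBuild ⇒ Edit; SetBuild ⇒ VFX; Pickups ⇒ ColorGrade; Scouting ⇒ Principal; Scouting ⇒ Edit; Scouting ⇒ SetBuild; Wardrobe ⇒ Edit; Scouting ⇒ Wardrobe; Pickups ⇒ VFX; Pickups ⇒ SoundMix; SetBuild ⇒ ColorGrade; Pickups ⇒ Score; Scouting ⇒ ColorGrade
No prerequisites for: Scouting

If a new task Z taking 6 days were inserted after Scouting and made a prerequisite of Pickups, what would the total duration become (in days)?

25

Originally the job takes 19 days.
With Z inserted, Pickups now waits for max(Scouting, Z).
New critical path: Scouting→Z→Pickups→SoundMix = 1+6+9+9 = 25 ⇒ 25 days.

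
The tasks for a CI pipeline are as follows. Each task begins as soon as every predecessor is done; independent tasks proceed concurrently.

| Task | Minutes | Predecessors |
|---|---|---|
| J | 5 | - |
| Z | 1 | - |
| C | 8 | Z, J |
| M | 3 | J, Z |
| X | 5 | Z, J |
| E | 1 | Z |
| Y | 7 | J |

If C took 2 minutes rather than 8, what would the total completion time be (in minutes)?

Actual critical path: J→C = 5+8 = 13 ⇒ 13 minutes.
C lies on that path, so at 2 minutes the path becomes 7 minutes.
New critical path: J→Y = 5+7 = 12 ⇒ 12 minutes.

12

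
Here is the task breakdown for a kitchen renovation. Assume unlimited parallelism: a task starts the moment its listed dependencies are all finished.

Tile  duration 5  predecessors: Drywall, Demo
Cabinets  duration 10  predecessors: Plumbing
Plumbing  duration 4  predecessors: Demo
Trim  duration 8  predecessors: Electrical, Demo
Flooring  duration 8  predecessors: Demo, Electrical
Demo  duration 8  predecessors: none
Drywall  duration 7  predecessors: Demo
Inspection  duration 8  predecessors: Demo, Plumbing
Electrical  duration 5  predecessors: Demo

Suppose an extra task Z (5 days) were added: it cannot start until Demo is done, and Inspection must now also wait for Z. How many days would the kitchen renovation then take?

Originally the kitchen renovation takes 22 days.
With Z inserted, Inspection now waits for max(Demo, Plumbing, Z).
New critical path: Demo→Plumbing→Cabinets = 8+4+10 = 22 ⇒ 22 days.

22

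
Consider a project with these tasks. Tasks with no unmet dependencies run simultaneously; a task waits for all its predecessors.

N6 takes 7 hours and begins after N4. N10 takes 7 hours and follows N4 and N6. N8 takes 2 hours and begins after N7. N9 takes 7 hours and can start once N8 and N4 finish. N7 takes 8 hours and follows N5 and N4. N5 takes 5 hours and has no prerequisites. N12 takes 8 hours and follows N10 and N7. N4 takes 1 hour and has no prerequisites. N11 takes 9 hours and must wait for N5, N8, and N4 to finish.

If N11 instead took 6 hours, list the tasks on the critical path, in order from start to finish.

The binding path is N5→N7→N8→N11 = 5+8+2+9 = 24; finish at 24 hours.
Since N11 is critical, the -3 change carries straight to that chain (now 21 hours).
The binding chain switches to N4→N6→N10→N12 = 1+7+7+8 = 23; finish 23 hours.

N4, N6, N10, N12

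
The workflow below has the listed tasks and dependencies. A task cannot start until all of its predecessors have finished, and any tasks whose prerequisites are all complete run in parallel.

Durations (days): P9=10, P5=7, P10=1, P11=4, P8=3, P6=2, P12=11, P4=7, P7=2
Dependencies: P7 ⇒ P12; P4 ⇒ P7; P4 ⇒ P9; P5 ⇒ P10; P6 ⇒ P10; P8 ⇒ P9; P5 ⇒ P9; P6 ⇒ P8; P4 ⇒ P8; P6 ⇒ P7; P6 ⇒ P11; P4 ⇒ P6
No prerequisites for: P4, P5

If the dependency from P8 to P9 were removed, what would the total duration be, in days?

Original critical path: P4→P6→P7→P12 = 7+2+2+11 = 22 ⇒ 22 days.
Without P8→P9, P9's earliest start moves from 12 to 7.
The longest chain is now P4→P6→P7→P12 = 7+2+2+11 = 22, so the workflow takes 22 days.

22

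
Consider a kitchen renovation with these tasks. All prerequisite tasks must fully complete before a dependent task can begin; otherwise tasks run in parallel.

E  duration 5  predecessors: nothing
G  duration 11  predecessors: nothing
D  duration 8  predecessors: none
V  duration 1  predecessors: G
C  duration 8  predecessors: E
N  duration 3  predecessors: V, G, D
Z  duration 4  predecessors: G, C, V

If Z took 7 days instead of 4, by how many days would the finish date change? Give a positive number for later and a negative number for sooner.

Baseline: E→C→Z = 5+8+4 = 17 → 17 days.
Z lies on that path, so at 7 days the path becomes 20 days.
That remains the longest chain; total 20 days.
Change in finish: 20 − 17 = +3 days.

3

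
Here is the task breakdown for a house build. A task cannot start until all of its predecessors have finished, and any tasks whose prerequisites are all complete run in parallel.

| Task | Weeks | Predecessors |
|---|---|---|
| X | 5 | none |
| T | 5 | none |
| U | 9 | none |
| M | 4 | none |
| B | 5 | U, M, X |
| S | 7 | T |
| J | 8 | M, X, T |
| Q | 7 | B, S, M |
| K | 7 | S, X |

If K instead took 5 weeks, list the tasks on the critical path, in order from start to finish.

U, B, Q

As given, the longest chain is U→B→Q = 9+5+7 = 21, so the finish is 21 weeks.
The longest path through K is only 19 weeks, so K has float 2.
The critical path is still U→B→Q; finish is now 21 weeks.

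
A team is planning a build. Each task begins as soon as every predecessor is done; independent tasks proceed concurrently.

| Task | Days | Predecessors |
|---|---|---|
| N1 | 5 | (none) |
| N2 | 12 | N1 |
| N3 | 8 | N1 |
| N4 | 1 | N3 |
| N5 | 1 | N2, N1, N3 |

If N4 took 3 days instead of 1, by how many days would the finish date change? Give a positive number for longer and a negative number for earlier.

Baseline: N1→N2→N5 = 5+12+1 = 18 → 18 days.
N4 has 4 days of float (longest path through it is 14).
That remains the longest chain; total 18 days.
Change in finish: 18 − 18 = +0 days.

0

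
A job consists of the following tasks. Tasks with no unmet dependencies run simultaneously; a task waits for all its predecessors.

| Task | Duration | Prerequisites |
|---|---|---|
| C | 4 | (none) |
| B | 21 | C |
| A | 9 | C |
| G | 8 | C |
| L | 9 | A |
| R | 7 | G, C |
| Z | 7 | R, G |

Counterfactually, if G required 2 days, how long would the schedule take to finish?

25

The binding path is C→G→R→Z = 4+8+7+7 = 26; finish at 26 days.
G lies on that path, so at 2 days the path becomes 20 days.
Now C→B = 4+21 = 25 is longest, so the finish becomes 25 days.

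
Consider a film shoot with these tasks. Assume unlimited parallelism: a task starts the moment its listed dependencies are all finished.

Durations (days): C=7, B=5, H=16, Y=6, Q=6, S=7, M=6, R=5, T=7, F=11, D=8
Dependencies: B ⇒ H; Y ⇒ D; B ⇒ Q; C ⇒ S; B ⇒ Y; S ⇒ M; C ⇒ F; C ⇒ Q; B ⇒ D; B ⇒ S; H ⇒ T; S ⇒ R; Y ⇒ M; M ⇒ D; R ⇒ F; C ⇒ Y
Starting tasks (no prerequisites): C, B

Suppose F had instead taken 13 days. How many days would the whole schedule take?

Baseline: C→S→R→F = 7+7+5+11 = 30 → 30 days.
F lies on that path, so at 13 days the path becomes 32 days.
The critical path is still C→S→R→F; finish is now 32 days.

32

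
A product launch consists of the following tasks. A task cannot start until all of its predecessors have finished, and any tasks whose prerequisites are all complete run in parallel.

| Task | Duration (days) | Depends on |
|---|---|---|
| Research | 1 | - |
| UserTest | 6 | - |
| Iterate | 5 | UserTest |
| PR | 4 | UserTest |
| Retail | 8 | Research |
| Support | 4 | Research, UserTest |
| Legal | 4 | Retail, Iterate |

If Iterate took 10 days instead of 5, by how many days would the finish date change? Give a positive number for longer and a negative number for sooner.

5

The binding path is UserTest→Iterate→Legal = 6+5+4 = 15; finish at 15 days.
Iterate is on the critical path; changing it to 10 makes that path 20 days.
The critical path is still UserTest→Iterate→Legal; finish is now 20 days.
Change in finish: 20 − 15 = +5 days.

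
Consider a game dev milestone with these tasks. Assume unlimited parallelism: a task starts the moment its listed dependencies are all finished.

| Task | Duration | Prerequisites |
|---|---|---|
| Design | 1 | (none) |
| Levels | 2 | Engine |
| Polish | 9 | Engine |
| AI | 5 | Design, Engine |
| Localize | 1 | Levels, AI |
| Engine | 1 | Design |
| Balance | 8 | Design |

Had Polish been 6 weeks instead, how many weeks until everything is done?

9

Baseline: Design→Engine→Polish = 1+1+9 = 11 → 11 weeks.
Polish lies on that path, so at 6 weeks the path becomes 8 weeks.
New critical path: Design→Balance = 1+8 = 9 ⇒ 9 weeks.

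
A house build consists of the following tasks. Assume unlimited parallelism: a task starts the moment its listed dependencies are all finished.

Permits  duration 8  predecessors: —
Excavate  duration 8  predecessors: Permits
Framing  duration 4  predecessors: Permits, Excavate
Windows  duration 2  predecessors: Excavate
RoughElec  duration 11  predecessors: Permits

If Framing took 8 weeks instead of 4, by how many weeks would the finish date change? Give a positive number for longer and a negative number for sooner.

4

As given, the longest chain is Permits→Excavate→Framing = 8+8+4 = 20, so the finish is 20 weeks.
Since Framing is critical, the +4 change carries straight to that chain (now 24 weeks).
The critical path is still Permits→Excavate→Framing; finish is now 24 weeks.
Change in finish: 24 − 20 = +4 weeks.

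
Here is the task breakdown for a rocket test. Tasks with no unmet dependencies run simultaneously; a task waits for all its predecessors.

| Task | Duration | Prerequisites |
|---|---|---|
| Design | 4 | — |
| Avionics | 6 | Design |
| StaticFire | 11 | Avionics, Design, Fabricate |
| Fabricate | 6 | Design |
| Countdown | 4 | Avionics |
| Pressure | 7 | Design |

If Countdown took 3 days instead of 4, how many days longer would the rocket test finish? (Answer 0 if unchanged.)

Baseline: Design→Fabricate→StaticFire = 4+6+11 = 21 → 21 days.
Countdown is off the critical path — its longest chain is 14 days, giving 7 of slack.
No other chain overtakes it, so the finish is 21 days.
Change in finish: 21 − 21 = +0 days.

0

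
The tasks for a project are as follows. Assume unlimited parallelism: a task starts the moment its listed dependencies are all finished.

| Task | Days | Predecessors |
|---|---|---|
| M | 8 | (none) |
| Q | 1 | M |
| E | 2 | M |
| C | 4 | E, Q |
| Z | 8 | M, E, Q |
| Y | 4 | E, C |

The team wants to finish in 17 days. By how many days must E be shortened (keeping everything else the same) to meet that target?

1

Current finish: 18 days; target: 17.
E is on every critical path, so each day cut from E cuts the finish by one (this holds down to a finish of 17).
Need 18 − 17 = 1 day off E → E becomes 1 day, finish becomes 17.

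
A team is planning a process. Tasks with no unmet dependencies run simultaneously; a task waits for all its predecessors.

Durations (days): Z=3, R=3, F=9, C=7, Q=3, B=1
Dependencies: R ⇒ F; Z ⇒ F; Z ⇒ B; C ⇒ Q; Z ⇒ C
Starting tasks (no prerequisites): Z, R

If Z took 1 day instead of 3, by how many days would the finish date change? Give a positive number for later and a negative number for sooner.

As given, the longest chain is Z→C→Q = 3+7+3 = 13, so the finish is 13 days.
Z lies on that path, so at 1 day the path becomes 11 days.
Now R→F = 3+9 = 12 is longest, so the finish becomes 12 days.
Change in finish: 12 − 13 = -1 days.

-1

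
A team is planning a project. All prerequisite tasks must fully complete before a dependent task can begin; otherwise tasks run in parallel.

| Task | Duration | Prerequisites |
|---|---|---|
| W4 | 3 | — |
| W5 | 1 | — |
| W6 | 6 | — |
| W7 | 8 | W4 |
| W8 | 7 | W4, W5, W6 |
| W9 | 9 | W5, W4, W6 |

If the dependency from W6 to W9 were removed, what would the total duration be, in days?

Original critical path: W6→W9 = 6+9 = 15 ⇒ 15 days.
Without W6→W9, W9's earliest start moves from 6 to 3.
New critical path: W6→W8 = 6+7 = 13 ⇒ 13 days.

13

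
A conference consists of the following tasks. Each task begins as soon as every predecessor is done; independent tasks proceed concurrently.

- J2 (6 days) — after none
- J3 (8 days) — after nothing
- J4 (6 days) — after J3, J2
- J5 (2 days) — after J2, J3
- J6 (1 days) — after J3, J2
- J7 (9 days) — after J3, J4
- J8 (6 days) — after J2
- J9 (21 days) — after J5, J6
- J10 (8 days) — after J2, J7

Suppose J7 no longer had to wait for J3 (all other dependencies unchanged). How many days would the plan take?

31

Original critical path: J3→J4→J7→J10 = 8+6+9+8 = 31 ⇒ 31 days.
Dropping J3→J7 doesn't change J7's earliest start (14); another predecessor still binds.
New critical path: J3→J4→J7→J10 = 8+6+9+8 = 31 ⇒ 31 days.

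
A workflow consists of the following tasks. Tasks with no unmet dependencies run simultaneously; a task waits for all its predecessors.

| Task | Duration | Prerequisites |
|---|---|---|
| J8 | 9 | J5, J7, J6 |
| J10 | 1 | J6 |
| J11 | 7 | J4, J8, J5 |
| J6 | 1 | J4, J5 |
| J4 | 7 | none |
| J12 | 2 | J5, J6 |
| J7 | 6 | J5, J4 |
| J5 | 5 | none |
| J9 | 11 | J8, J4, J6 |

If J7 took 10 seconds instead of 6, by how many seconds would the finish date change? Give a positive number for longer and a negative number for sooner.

4

Critical path before the change: J4→J7→J8→J9 = 7+6+9+11 = 33 giving 33 seconds.
J7 lies on that path, so at 10 seconds the path becomes 37 seconds.
The critical path is still J4→J7→J8→J9; finish is now 37 seconds.
Change in finish: 37 − 33 = +4 seconds.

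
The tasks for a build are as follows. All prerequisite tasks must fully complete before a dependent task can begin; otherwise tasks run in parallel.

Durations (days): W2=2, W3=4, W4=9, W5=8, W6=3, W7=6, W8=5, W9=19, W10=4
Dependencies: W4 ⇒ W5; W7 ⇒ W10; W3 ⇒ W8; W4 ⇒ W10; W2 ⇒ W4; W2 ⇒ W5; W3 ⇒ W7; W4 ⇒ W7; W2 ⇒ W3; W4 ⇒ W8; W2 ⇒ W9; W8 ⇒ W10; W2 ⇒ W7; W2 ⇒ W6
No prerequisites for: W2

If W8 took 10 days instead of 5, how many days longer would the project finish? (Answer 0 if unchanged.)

As given, the longest chain is W2→W4→W7→W10 = 2+9+6+4 = 21, so the finish is 21 days.
W8 is off the critical path — its longest chain is 20 days, giving 1 of slack.
Now W2→W4→W8→W10 = 2+9+10+4 = 25 is longest, so the finish becomes 25 days.
Change in finish: 25 − 21 = +4 days.

4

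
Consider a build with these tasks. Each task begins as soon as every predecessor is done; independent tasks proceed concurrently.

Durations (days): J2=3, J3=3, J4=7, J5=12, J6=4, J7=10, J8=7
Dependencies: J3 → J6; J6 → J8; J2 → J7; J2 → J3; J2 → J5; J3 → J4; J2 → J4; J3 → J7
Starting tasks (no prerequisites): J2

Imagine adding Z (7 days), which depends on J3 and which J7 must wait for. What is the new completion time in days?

23

Originally the job takes 17 days.
With Z inserted, J7 now waits for max(J2, J3, Z).
New critical path: J2→J3→Z→J7 = 3+3+7+10 = 23 ⇒ 23 days.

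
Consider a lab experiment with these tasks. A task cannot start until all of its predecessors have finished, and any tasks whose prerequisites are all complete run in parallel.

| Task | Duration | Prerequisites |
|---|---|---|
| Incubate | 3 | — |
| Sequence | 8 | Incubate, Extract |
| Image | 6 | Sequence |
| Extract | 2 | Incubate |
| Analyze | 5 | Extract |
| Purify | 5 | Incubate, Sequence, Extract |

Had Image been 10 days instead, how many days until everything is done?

Baseline: Incubate→Extract→Sequence→Image = 3+2+8+6 = 19 → 19 days.
Since Image is critical, the +4 change carries straight to that chain (now 23 days).
The critical path is still Incubate→Extract→Sequence→Image; finish is now 23 days.

23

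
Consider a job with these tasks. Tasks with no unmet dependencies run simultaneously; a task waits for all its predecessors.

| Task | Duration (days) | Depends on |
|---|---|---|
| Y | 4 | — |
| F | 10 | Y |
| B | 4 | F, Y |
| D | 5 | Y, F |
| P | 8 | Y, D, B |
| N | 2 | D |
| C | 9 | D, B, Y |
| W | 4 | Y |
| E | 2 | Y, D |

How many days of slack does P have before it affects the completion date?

1

The longest chain is Y→F→D→C = 4+10+5+9 = 28; overall finish 28 days.
Longest path through P: 27 days (earliest finish 27, latest finish 28).
Float = 28 − 27 = 1.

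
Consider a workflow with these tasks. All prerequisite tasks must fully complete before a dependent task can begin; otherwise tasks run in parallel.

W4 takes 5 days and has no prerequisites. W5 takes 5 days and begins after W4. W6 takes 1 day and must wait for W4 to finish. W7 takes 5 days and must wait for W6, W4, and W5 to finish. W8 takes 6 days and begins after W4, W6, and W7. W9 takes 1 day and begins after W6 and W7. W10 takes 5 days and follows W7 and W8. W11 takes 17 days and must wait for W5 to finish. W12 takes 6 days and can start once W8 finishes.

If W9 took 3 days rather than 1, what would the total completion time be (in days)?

As given, the longest chain is W4→W5→W7→W8→W12 = 5+5+5+6+6 = 27, so the finish is 27 days.
The longest path through W9 is only 16 days, so W9 has float 11.
The critical path is still W4→W5→W7→W8→W12; finish is now 27 days.

27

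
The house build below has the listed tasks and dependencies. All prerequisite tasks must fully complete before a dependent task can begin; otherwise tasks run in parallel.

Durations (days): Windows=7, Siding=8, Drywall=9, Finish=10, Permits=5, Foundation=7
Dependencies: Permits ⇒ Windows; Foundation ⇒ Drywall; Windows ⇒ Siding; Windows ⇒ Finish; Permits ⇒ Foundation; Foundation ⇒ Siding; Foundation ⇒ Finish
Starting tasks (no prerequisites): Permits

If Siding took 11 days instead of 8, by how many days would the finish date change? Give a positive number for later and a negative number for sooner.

As given, the longest chain is Permits→Foundation→Finish = 5+7+10 = 22, so the finish is 22 days.
Siding is off the critical path — its longest chain is 20 days, giving 2 of slack.
The binding chain switches to Permits→Foundation→Siding = 5+7+11 = 23; finish 23 days.
Change in finish: 23 − 22 = +1 days.

1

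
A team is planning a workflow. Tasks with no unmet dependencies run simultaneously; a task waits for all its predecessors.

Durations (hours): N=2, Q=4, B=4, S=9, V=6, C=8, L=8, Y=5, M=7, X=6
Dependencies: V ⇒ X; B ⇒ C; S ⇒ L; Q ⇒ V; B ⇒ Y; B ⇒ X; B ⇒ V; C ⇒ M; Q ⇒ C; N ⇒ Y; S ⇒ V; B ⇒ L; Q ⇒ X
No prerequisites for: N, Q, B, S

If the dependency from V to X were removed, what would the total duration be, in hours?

With the dependency in place, S→V→X = 9+6+6 = 21 sets the finish at 21 hours.
Without V→X, X's earliest start moves from 15 to 4.
New critical path: Q→C→M = 4+8+7 = 19 ⇒ 19 hours.

19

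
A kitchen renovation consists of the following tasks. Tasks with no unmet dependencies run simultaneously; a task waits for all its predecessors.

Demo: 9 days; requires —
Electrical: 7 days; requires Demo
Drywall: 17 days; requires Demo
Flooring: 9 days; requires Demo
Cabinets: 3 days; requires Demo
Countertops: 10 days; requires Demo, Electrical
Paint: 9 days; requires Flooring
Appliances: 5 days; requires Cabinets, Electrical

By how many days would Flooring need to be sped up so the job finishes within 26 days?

Current finish: 27 days; target: 26.
Flooring is on every critical path, so each day cut from Flooring cuts the finish by one (this holds down to a finish of 26).
Need 27 − 26 = 1 day off Flooring → Flooring becomes 8 days, finish becomes 26.

1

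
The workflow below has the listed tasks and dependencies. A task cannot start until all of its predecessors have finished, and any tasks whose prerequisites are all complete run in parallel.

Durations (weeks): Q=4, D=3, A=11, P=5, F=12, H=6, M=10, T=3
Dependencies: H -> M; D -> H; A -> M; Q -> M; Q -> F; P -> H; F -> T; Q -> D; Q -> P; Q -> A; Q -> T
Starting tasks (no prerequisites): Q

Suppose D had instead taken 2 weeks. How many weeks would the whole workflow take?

25

Actual critical path: Q→A→M = 4+11+10 = 25 ⇒ 25 weeks.
The longest path through D is only 23 weeks, so D has float 2.
That remains the longest chain; total 25 weeks.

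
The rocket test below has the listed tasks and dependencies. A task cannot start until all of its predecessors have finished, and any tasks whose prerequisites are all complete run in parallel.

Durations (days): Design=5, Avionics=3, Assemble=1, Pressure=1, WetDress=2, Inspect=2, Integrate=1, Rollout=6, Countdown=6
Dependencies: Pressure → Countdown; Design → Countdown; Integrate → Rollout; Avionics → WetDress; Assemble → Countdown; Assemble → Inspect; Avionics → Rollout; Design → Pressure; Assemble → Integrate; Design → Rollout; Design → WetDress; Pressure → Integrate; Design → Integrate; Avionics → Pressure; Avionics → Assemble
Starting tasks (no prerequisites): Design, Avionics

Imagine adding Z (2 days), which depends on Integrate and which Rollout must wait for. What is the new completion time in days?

Originally the job takes 13 days.
With Z inserted, Rollout now waits for max(Avionics, Design, Integrate, Z).
New critical path: Design→Pressure→Integrate→Z→Rollout = 5+1+1+2+6 = 15 ⇒ 15 days.

15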